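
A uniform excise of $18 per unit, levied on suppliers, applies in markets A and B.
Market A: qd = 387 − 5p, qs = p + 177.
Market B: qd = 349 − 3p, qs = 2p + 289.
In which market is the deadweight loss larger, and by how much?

Market A: pre-tax p* = $35, q* = 212; post-tax q = 197; deadweight loss = $135.
Market B: pre-tax p* = $12, q* = 313; post-tax q = 291.4; deadweight loss = $194.4.
Difference: $135 vs $194.4 → market B is larger by $59.4.

Market B, by $59.4.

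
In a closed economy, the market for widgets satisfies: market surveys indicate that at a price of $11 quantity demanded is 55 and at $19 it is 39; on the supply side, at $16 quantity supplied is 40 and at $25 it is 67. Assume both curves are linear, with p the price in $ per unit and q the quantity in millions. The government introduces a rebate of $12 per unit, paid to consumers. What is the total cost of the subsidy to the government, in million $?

Demand slope: (39 − 55)/(19 − 11) = -2, so qd = 77 − 2p.
Supply slope: (67 − 40)/(25 − 16) = 3, so qs = 3p − 8.
Without the subsidy, 77 − 2p = 3p − 8 gives 5p = 85, so p* = $17 and q* = 43.
With a per-unit subsidy paid to consumers, each effectively pays p − 12, so demand becomes qd = 77 − 2(p − 12).
New equilibrium: consumers pay $9.8, suppliers receive $21.8, q = 57.4. (Wedge: pb − ps = −12.)
Outlay = t · Q = 12 · 57.4 = $688.8.

Government outlay = $688.8 million.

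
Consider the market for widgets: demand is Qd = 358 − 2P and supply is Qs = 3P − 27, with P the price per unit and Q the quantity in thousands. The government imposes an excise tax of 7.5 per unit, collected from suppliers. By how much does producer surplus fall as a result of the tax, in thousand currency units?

Without the tax, 358 − 2P = 3P − 27 gives 5P = 385, so P* = 77 and Q* = 204.
With the tax collected from suppliers, supply shifts: Qs = 3(P − 7.5) − 27.
New equilibrium: buyers pay 81.5, suppliers receive 74, Q = 195. (Wedge: Pb − Ps = 7.5.)
ΔPS is the trapezoid between Q = 195 and Q = 204 of height 3: ½ · (204 + 195) · 3 = 598.5.

Producer surplus falls by 598.5 thousand.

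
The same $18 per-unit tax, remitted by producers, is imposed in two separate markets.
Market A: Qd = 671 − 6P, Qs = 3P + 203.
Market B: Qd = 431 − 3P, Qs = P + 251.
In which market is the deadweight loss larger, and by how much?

Market A, by $202.5.

Market A: pre-tax P* = $52, Q* = 359; post-tax Q = 323; deadweight loss = $324.
Market B: pre-tax P* = $45, Q* = 296; post-tax Q = 282.5; deadweight loss = $121.5.
Difference: $324 vs $121.5 → market A is larger by $202.5.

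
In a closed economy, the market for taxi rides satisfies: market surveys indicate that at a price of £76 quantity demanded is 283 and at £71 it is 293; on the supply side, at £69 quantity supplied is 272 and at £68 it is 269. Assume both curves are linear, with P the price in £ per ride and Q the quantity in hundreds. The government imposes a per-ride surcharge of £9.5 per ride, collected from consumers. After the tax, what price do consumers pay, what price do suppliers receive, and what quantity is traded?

Consumers pay £79.7; suppliers receive £70.2; quantity = 275.6.

Demand slope: (293 − 283)/(71 − 76) = -2, so Qd = 435 − 2P.
Supply slope: (269 − 272)/(68 − 69) = 3, so Qs = 3P + 65.
Without the tax, 435 − 2P = 3P + 65 gives 5P = 370, so P* = £74 and Q* = 287.
With the tax collected from consumers, demand (in seller-price terms) shifts: Qd = 435 − 2(P + 9.5).
Solving gives Q = 275.6 with consumers paying £79.7 and suppliers receiving £70.2 (the £9.5 wedge).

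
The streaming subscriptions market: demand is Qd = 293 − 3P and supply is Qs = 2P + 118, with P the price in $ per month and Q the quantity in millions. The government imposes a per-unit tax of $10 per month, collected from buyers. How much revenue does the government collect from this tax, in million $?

Tax revenue = $1760 million.

Before the tax: set 293 − 3P = 2P + 118 → P* = $35, Q* = 188.
With the tax collected from buyers, demand (in seller-price terms) shifts: Qd = 293 − 3(P + 10).
Solving gives Q = 176 with buyers paying $39 and producers receiving $29 (the $10 wedge).
Revenue = t · Q = 10 · 176 = $1760.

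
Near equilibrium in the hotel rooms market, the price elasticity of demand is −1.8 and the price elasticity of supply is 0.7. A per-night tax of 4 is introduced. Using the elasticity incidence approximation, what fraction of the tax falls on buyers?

Incidence ratio: buyers' share ≈ εs / (εs + |εd|) = 0.7 / (0.7 + 1.8) = 0.28.
Supply is the less elastic side, so buyers bear the smaller share.

Buyers' share ≈ 0.28.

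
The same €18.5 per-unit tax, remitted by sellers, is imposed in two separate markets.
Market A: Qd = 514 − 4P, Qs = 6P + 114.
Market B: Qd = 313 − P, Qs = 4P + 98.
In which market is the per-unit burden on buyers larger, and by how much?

Market A: pre-tax P* = €40, Q* = 354; post-tax Q = 309.6; per-unit burden on buyers = €11.1.
Market B: pre-tax P* = €43, Q* = 270; post-tax Q = 255.2; per-unit burden on buyers = €14.8.
Difference: €11.1 vs €14.8 → market B is larger by €3.7.

Market B, by €3.7.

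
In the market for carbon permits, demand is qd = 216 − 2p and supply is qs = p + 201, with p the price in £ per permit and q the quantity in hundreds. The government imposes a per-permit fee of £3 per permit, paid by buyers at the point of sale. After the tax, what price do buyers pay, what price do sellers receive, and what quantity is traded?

Without the tax, 216 − 2p = p + 201 gives 3p = 15, so p* = £5 and q* = 206.
With the tax collected from buyers, demand (in seller-price terms) shifts: qd = 216 − 2(p + 3).
Solving gives q = 204 with buyers paying £6 and sellers receiving £3 (the £3 wedge).

Buyers pay £6; sellers receive £3; quantity = 204.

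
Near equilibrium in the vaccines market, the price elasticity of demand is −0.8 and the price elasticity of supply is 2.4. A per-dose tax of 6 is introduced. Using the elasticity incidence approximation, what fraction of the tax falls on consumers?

Incidence ratio: consumers' share ≈ εs / (εs + |εd|) = 2.4 / (2.4 + 0.8) = 0.75.
Supply is the more elastic side, so consumers bear the larger share.

Consumers' share ≈ 0.75.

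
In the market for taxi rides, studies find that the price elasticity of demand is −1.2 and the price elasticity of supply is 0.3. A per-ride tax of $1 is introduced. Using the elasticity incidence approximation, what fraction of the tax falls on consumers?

Consumers' share ≈ 0.2.

Incidence ratio: consumers' share ≈ εs / (εs + |εd|) = 0.3 / (0.3 + 1.2) = 0.2.
Supply is the less elastic side, so consumers bear the smaller share.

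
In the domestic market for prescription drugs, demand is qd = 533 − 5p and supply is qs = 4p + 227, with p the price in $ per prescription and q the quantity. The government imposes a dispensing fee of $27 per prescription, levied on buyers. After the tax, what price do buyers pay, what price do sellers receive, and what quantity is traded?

Buyers pay $46; sellers receive $19; quantity = 303.

Without the tax, 533 − 5p = 4p + 227 gives 9p = 306, so p* = $34 and q* = 363.
With the tax collected from buyers, demand (in seller-price terms) shifts: qd = 533 − 5(p + 27).
New equilibrium: buyers pay $46, sellers receive $19, q = 303. (Wedge: pb − ps = 27.)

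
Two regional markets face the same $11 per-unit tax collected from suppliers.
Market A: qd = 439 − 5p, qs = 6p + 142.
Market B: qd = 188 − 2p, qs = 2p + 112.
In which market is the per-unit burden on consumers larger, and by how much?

Market A: pre-tax p* = $27, q* = 304; post-tax q = 274; per-unit burden on consumers = $6.
Market B: pre-tax p* = $19, q* = 150; post-tax q = 139; per-unit burden on consumers = $5.5.
Difference: $6 vs $5.5 → market A is larger by $0.5.

Market A, by $0.5.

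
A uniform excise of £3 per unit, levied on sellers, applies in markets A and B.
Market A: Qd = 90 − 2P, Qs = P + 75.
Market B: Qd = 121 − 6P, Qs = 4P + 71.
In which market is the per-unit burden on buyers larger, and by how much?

Market B, by £0.2.

Market A: pre-tax P* = £5, Q* = 80; post-tax Q = 78; per-unit burden on buyers = £1.
Market B: pre-tax P* = £5, Q* = 91; post-tax Q = 83.8; per-unit burden on buyers = £1.2.
Difference: £1 vs £1.2 → market B is larger by £0.2.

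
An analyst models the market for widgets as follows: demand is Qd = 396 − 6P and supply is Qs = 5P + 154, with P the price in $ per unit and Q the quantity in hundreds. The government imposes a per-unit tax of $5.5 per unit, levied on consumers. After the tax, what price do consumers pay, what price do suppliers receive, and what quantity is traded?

Consumers pay $24.5; suppliers receive $19; quantity = 249.

Without the tax, 396 − 6P = 5P + 154 gives 11P = 242, so P* = $22 and Q* = 264.
With the tax collected from consumers, demand (in seller-price terms) shifts: Qd = 396 − 6(P + 5.5).
New equilibrium: consumers pay $24.5, suppliers receive $19, Q = 249. (Wedge: Pb − Ps = 5.5.)
The less price-elastic side of the market bears the larger share of a per-unit tax.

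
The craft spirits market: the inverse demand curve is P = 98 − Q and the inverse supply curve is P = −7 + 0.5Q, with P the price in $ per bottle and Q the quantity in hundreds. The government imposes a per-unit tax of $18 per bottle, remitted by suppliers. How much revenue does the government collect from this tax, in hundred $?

Tax revenue = $1044 hundred.

Rewrite in direct form: Qd = 98 − P and Qs = 2P + 14.
Without the tax, 98 − P = 2P + 14 gives 3P = 84, so P* = $28 and Q* = 70.
With the tax collected from suppliers, supply shifts: Qs = 2(P − 18) + 14.
New equilibrium: buyers pay $40, suppliers receive $22, Q = 58. (Wedge: Pb − Ps = 18.)
Revenue = t · Q = 18 · 58 = $1044.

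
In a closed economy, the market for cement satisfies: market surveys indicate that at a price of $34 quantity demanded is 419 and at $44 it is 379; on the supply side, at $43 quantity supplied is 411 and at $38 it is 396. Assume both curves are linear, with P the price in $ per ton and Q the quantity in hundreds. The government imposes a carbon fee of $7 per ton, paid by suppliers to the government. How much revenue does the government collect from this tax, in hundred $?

Tax revenue = $2709 hundred.

Demand slope: (379 − 419)/(44 − 34) = -4, so Qd = 555 − 4P.
Supply slope: (396 − 411)/(38 − 43) = 3, so Qs = 3P + 282.
Before the tax: set 555 − 4P = 3P + 282 → P* = $39, Q* = 399.
With the tax collected from suppliers, supply shifts: Qs = 3(P − 7) + 282.
New equilibrium: buyers pay $42, suppliers receive $35, Q = 387. (Wedge: Pb − Ps = 7.)
Revenue = t · Q = 7 · 387 = $2709.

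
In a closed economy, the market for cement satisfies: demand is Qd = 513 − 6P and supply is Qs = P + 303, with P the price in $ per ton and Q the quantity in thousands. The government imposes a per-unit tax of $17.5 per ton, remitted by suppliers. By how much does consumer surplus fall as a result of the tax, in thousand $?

Consumer surplus falls by $813.75 thousand.

Without the tax, 513 − 6P = P + 303 gives 7P = 210, so P* = $30 and Q* = 333.
With the tax collected from suppliers, supply shifts: Qs = (P − 17.5) + 303.
Solving gives Q = 318 with buyers paying $32.5 and suppliers receiving $15 (the $17.5 wedge).
ΔCS is the trapezoid between Q = 318 and Q = 333 of height $2.5: ½ · (333 + 318) · 2.5 = $813.75.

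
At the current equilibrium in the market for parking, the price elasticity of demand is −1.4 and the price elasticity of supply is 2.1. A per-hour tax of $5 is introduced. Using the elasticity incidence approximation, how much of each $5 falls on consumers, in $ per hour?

Consumers bear ≈ $3 per hour.

Incidence ratio: consumers' share ≈ εs / (εs + |εd|) = 2.1 / (2.1 + 1.4) = 0.6.
So consumers bear ≈ 0.6 × $5 = $3; sellers bear $2.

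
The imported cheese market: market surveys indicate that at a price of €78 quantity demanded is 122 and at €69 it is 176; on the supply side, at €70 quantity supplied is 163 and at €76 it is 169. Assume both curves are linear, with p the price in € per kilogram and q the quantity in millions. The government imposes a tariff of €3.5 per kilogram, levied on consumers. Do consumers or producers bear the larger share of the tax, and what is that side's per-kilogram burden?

Producers bear the larger share: €3 per kilogram.

Demand slope: (176 − 122)/(69 − 78) = -6, so qd = 590 − 6p.
Supply slope: (169 − 163)/(76 − 70) = 1, so qs = p + 93.
Before the tax: set 590 − 6p = p + 93 → p* = €71, q* = 164.
With the tax collected from consumers, demand (in seller-price terms) shifts: qd = 590 − 6(p + 3.5).
Solving gives q = 161 with consumers paying €71.5 and producers receiving €68 (the €3.5 wedge).
Per-kilogram burden: consumers €0.5, producers €3.
Producers take the larger share because supply is less price-elastic here (demand slope 6 vs supply slope 1).
The less price-elastic side of the market bears the larger share of a per-unit tax.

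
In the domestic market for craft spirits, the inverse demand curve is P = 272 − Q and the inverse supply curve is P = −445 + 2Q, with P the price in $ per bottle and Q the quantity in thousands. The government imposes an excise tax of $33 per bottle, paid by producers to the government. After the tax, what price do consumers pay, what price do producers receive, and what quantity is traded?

Consumers pay $44; producers receive $11; quantity = 228.

Inverting to Q(P) form: Qd = 272 − P; Qs = 0.5P + 222.5.
Before the tax: set 272 − P = 0.5P + 222.5 → P* = $33, Q* = 239.
With the tax collected from producers, supply shifts: Qs = 0.5(P − 33) + 222.5.
Solving gives Q = 228 with consumers paying $44 and producers receiving $11 (the $33 wedge).
The less price-elastic side of the market bears the larger share of a per-unit tax.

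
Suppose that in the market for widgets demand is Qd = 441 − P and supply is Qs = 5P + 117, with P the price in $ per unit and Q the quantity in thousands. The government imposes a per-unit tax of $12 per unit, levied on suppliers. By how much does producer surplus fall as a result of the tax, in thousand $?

Producer surplus falls by $764 thousand.

Without the tax, 441 − P = 5P + 117 gives 6P = 324, so P* = $54 and Q* = 387.
With the tax collected from suppliers, supply shifts: Qs = 5(P − 12) + 117.
Solving gives Q = 377 with consumers paying $64 and suppliers receiving $52 (the $12 wedge).
ΔPS is the trapezoid between Q = 377 and Q = 387 of height $2: ½ · (387 + 377) · 2 = $764.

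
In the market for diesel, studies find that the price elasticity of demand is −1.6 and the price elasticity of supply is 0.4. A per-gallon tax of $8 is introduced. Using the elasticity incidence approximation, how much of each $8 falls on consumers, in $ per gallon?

Incidence ratio: consumers' share ≈ εs / (εs + |εd|) = 0.4 / (0.4 + 1.6) = 0.2.
So consumers bear ≈ 0.2 × $8 = $1.6; producers bear $6.4.

Consumers bear ≈ $1.6 per gallon.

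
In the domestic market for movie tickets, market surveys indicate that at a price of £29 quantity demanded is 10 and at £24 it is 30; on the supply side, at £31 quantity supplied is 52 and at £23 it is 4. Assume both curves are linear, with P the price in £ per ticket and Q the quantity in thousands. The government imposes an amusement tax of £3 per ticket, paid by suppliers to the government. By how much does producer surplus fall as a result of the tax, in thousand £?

Demand slope: (30 − 10)/(24 − 29) = -4, so Qd = 126 − 4P.
Supply slope: (4 − 52)/(23 − 31) = 6, so Qs = 6P − 134.
Without the tax, 126 − 4P = 6P − 134 gives 10P = 260, so P* = £26 and Q* = 22.
With the tax collected from suppliers, supply shifts: Qs = 6(P − 3) − 134.
New equilibrium: buyers pay £27.8, suppliers receive £24.8, Q = 14.8. (Wedge: Pb − Ps = 3.)
ΔPS is the trapezoid between Q = 14.8 and Q = 22 of height £1.2: ½ · (22 + 14.8) · 1.2 = £22.08.

Producer surplus falls by £22.08 thousand.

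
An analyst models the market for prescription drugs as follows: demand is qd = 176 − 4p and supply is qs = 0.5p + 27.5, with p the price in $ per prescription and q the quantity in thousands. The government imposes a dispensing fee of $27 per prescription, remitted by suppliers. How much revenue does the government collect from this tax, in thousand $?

Tax revenue = $864 thousand.

Before the tax: set 176 − 4p = 0.5p + 27.5 → p* = $33, q* = 44.
With the tax collected from suppliers, supply shifts: qs = 0.5(p − 27) + 27.5.
New equilibrium: consumers pay $36, suppliers receive $9, q = 32. (Wedge: pb − ps = 27.)
Revenue = t · Q = 27 · 32 = $864.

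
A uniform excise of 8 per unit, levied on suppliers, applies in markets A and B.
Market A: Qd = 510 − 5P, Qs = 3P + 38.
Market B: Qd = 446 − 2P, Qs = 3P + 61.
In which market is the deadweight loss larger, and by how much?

Market A: pre-tax P* = 59, Q* = 215; post-tax Q = 200; deadweight loss = 60.
Market B: pre-tax P* = 77, Q* = 292; post-tax Q = 282.4; deadweight loss = 38.4.
Difference: 60 vs 38.4 → market A is larger by 21.6.

Market A, by 21.6.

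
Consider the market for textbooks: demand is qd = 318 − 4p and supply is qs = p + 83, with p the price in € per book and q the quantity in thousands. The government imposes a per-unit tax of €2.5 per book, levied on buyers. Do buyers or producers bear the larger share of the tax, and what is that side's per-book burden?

Before the tax: set 318 − 4p = p + 83 → p* = €47, q* = 130.
With the tax collected from buyers, demand (in seller-price terms) shifts: qd = 318 − 4(p + 2.5).
New equilibrium: buyers pay €47.5, producers receive €45, q = 128. (Wedge: pb − ps = 2.5.)
Per-book burden: buyers €0.5, producers €2.
Producers take the larger share because supply is less price-elastic here (demand slope 4 vs supply slope 1).

Producers bear the larger share: €2 per book.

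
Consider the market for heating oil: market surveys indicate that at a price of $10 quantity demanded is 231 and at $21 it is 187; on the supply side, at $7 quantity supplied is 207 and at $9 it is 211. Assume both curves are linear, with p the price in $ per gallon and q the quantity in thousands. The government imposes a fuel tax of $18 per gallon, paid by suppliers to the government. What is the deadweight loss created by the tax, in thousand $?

Deadweight loss = $216 thousand.

Demand slope: (187 − 231)/(21 − 10) = -4, so qd = 271 − 4p.
Supply slope: (211 − 207)/(9 − 7) = 2, so qs = 2p + 193.
Before the tax: set 271 − 4p = 2p + 193 → p* = $13, q* = 219.
With the tax collected from suppliers, supply shifts: qs = 2(p − 18) + 193.
New equilibrium: consumers pay $19, suppliers receive $1, q = 195. (Wedge: pb − ps = 18.)
Quantity falls by |ΔQ| = |219 − 195| = 24.
DWL = ½ · t · |ΔQ| = ½ · 18 · 24 = $216.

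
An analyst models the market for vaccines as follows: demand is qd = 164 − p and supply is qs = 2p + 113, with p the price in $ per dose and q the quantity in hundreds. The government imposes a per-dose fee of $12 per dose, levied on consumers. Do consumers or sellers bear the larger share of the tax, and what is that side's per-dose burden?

Without the tax, 164 − p = 2p + 113 gives 3p = 51, so p* = $17 and q* = 147.
With the tax collected from consumers, demand (in seller-price terms) shifts: qd = 164 − (p + 12).
Solving gives q = 139 with consumers paying $25 and sellers receiving $13 (the $12 wedge).
Per-dose burden: consumers $8, sellers $4.
Consumers take the larger share because demand is less price-elastic here (demand slope 1 vs supply slope 2).

Consumers bear the larger share: $8 per dose.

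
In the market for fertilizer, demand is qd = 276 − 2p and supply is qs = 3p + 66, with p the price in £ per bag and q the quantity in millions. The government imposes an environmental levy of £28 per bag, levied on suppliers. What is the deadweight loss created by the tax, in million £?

Without the tax, 276 − 2p = 3p + 66 gives 5p = 210, so p* = £42 and q* = 192.
With the tax collected from suppliers, supply shifts: qs = 3(p − 28) + 66.
New equilibrium: buyers pay £58.8, suppliers receive £30.8, q = 158.4. (Wedge: pb − ps = 28.)
Quantity falls by |ΔQ| = |192 − 158.4| = 33.6.
DWL = ½ · t · |ΔQ| = ½ · 28 · 33.6 = £470.4.

Deadweight loss = £470.4 million.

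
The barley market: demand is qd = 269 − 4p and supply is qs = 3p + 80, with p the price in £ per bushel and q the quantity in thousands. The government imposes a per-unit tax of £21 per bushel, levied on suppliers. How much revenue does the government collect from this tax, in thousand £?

Tax revenue = £2625 thousand.

Without the tax, 269 − 4p = 3p + 80 gives 7p = 189, so p* = £27 and q* = 161.
With the tax collected from suppliers, supply shifts: qs = 3(p − 21) + 80.
New equilibrium: buyers pay £36, suppliers receive £15, q = 125. (Wedge: pb − ps = 21.)
Revenue = t · Q = 21 · 125 = £2625.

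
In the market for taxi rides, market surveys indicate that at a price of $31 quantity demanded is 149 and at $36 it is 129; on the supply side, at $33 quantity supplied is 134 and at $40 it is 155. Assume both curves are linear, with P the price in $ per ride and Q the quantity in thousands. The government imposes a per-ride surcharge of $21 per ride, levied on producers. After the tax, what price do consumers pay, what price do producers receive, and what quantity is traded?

Demand slope: (129 − 149)/(36 − 31) = -4, so Qd = 273 − 4P.
Supply slope: (155 − 134)/(40 − 33) = 3, so Qs = 3P + 35.
Before the tax: set 273 − 4P = 3P + 35 → P* = $34, Q* = 137.
With the tax collected from producers, supply shifts: Qs = 3(P − 21) + 35.
Solving gives Q = 101 with consumers paying $43 and producers receiving $22 (the $21 wedge).

Consumers pay $43; producers receive $22; quantity = 101.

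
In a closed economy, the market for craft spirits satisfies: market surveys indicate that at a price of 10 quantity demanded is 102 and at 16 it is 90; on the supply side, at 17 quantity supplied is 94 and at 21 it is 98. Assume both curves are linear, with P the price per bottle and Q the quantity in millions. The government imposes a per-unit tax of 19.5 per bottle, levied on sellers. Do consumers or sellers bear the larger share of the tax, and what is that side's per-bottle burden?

Demand slope: (90 − 102)/(16 − 10) = -2, so Qd = 122 − 2P.
Supply slope: (98 − 94)/(21 − 17) = 1, so Qs = P + 77.
Without the tax, 122 − 2P = P + 77 gives 3P = 45, so P* = 15 and Q* = 92.
With the tax collected from sellers, supply shifts: Qs = (P − 19.5) + 77.
New equilibrium: consumers pay 21.5, sellers receive 2, Q = 79. (Wedge: Pb − Ps = 19.5.)
Per-bottle burden: consumers 6.5, sellers 13.
Sellers take the larger share because supply is less price-elastic here (demand slope 2 vs supply slope 1).

Sellers bear the larger share: 13 per bottle.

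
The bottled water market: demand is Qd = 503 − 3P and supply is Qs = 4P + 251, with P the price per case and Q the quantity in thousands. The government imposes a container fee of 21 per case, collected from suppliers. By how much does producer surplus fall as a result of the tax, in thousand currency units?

Producer surplus falls by 3393 thousand.

Without the tax, 503 − 3P = 4P + 251 gives 7P = 252, so P* = 36 and Q* = 395.
With the tax collected from suppliers, supply shifts: Qs = 4(P − 21) + 251.
New equilibrium: buyers pay 48, suppliers receive 27, Q = 359. (Wedge: Pb − Ps = 21.)
ΔPS is the trapezoid between Q = 359 and Q = 395 of height 9: ½ · (395 + 359) · 9 = 3393.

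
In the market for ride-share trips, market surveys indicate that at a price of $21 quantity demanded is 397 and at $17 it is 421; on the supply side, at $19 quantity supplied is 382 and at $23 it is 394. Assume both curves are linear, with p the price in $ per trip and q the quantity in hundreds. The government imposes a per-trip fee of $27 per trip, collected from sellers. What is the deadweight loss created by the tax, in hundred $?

Demand slope: (421 − 397)/(17 − 21) = -6, so qd = 523 − 6p.
Supply slope: (394 − 382)/(23 − 19) = 3, so qs = 3p + 325.
Without the tax, 523 − 6p = 3p + 325 gives 9p = 198, so p* = $22 and q* = 391.
With the tax collected from sellers, supply shifts: qs = 3(p − 27) + 325.
New equilibrium: buyers pay $31, sellers receive $4, q = 337. (Wedge: pb − ps = 27.)
Quantity falls by |ΔQ| = |391 − 337| = 54.
DWL = ½ · t · |ΔQ| = ½ · 27 · 54 = $729.

Deadweight loss = $729 hundred.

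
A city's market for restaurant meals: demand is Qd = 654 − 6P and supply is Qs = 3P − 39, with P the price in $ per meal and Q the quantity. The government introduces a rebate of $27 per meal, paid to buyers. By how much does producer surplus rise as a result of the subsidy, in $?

Producer surplus rises by $3942.

Without the subsidy, 654 − 6P = 3P − 39 gives 9P = 693, so P* = $77 and Q* = 192.
With a per-unit subsidy paid to buyers, each effectively pays P − 27, so demand becomes Qd = 654 − 6(P − 27).
Solving gives Q = 246 with buyers paying $68 and producers receiving $95 (the $27 wedge).
ΔPS is the trapezoid between Q = 246 and Q = 192 of height $18: ½ · (192 + 246) · 18 = $3942.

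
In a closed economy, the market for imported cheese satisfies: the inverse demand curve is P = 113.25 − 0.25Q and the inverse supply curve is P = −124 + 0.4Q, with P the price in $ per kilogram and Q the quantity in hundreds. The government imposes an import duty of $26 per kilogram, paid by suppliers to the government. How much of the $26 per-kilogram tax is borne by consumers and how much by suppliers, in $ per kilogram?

Consumers bear $10 per kilogram; suppliers bear $16 per kilogram.

Rewrite in direct form: Qd = 453 − 4P and Qs = 2.5P + 310.
Before the tax: set 453 − 4P = 2.5P + 310 → P* = $22, Q* = 365.
With the tax collected from suppliers, supply shifts: Qs = 2.5(P − 26) + 310.
New equilibrium: consumers pay $32, suppliers receive $6, Q = 325. (Wedge: Pb − Ps = 26.)
Burden on consumers: $10; on suppliers: $16. (They sum to $26.)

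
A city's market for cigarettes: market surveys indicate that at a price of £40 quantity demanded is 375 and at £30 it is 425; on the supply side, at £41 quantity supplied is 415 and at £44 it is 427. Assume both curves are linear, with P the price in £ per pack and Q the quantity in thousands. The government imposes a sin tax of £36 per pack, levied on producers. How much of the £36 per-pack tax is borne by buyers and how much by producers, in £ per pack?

Buyers bear £16 per pack; producers bear £20 per pack.

Demand slope: (425 − 375)/(30 − 40) = -5, so Qd = 575 − 5P.
Supply slope: (427 − 415)/(44 − 41) = 4, so Qs = 4P + 251.
Before the tax: set 575 − 5P = 4P + 251 → P* = £36, Q* = 395.
With the tax collected from producers, supply shifts: Qs = 4(P − 36) + 251.
New equilibrium: buyers pay £52, producers receive £16, Q = 315. (Wedge: Pb − Ps = 36.)
Burden on buyers: £16; on producers: £20. (They sum to £36.)
The less price-elastic side of the market bears the larger share of a per-unit tax.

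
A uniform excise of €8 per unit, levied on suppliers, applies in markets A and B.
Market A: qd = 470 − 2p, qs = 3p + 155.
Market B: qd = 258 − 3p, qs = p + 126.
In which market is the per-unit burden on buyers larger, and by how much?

Market A, by €2.8.

Market A: pre-tax p* = €63, q* = 344; post-tax q = 334.4; per-unit burden on buyers = €4.8.
Market B: pre-tax p* = €33, q* = 159; post-tax q = 153; per-unit burden on buyers = €2.
Difference: €4.8 vs €2 → market A is larger by €2.8.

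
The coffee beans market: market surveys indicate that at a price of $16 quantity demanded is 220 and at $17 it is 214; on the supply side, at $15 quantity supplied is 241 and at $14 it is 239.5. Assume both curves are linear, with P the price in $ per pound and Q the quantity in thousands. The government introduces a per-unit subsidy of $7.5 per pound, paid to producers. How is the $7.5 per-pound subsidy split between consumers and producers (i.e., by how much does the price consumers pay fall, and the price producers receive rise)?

Consumers gain $1.5 per pound; producers gain $6 per pound.

Demand slope: (214 − 220)/(17 − 16) = -6, so Qd = 316 − 6P.
Supply slope: (239.5 − 241)/(14 − 15) = 1.5, so Qs = 1.5P + 218.5.
Without the subsidy, 316 − 6P = 1.5P + 218.5 gives 7.5P = 97.5, so P* = $13 and Q* = 238.
With a per-unit subsidy paid to producers, each receives P + 7.5 per unit sold, so supply becomes Qs = 1.5(P + 7.5) + 218.5.
Solving gives Q = 247 with consumers paying $11.5 and producers receiving $19 (the $7.5 wedge).
Gain to consumers: $1.5; to producers: $6. (They sum to $7.5.)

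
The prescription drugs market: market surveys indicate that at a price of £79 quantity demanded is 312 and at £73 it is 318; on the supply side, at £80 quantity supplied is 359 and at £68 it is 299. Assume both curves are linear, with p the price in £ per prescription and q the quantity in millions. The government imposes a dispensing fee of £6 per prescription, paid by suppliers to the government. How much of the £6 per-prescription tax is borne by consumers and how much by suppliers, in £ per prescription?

Demand slope: (318 − 312)/(73 − 79) = -1, so qd = 391 − p.
Supply slope: (299 − 359)/(68 − 80) = 5, so qs = 5p − 41.
Before the tax: set 391 − p = 5p − 41 → p* = £72, q* = 319.
With the tax collected from suppliers, supply shifts: qs = 5(p − 6) − 41.
Solving gives q = 314 with consumers paying £77 and suppliers receiving £71 (the £6 wedge).
Burden on consumers: £5; on suppliers: £1. (They sum to £6.)

Consumers bear £5 per prescription; suppliers bear £1 per prescription.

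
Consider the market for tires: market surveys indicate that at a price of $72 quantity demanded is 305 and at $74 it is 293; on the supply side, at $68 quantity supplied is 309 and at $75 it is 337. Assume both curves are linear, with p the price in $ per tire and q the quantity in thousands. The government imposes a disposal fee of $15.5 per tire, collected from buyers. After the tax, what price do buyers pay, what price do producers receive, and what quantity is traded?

Buyers pay $76.2; producers receive $60.7; quantity = 279.8.

Demand slope: (293 − 305)/(74 − 72) = -6, so qd = 737 − 6p.
Supply slope: (337 − 309)/(75 − 68) = 4, so qs = 4p + 37.
Without the tax, 737 − 6p = 4p + 37 gives 10p = 700, so p* = $70 and q* = 317.
With the tax collected from buyers, demand (in seller-price terms) shifts: qd = 737 − 6(p + 15.5).
Solving gives q = 279.8 with buyers paying $76.2 and producers receiving $60.7 (the $15.5 wedge).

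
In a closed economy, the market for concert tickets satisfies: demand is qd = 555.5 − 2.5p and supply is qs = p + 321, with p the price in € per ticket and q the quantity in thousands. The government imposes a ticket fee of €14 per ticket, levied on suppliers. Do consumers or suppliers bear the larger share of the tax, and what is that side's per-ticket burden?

Suppliers bear the larger share: €10 per ticket.

Without the tax, 555.5 − 2.5p = p + 321 gives 3.5p = 234.5, so p* = €67 and q* = 388.
With the tax collected from suppliers, supply shifts: qs = (p − 14) + 321.
Solving gives q = 378 with consumers paying €71 and suppliers receiving €57 (the €14 wedge).
Per-ticket burden: consumers €4, suppliers €10.
Suppliers take the larger share because supply is less price-elastic here (demand slope 2.5 vs supply slope 1).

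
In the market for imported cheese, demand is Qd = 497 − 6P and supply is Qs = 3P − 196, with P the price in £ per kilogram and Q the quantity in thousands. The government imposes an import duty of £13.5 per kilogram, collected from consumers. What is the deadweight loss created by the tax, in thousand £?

Deadweight loss = £182.25 thousand.

Before the tax: set 497 − 6P = 3P − 196 → P* = £77, Q* = 35.
With the tax collected from consumers, demand (in seller-price terms) shifts: Qd = 497 − 6(P + 13.5).
Solving gives Q = 8 with consumers paying £81.5 and suppliers receiving £68 (the £13.5 wedge).
Quantity falls by |ΔQ| = |35 − 8| = 27.
DWL = ½ · t · |ΔQ| = ½ · 13.5 · 27 = £182.25.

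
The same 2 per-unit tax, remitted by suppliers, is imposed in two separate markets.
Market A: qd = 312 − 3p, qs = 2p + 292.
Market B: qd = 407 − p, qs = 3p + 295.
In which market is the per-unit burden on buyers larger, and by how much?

Market A: pre-tax p* = 4, q* = 300; post-tax q = 297.6; per-unit burden on buyers = 0.8.
Market B: pre-tax p* = 28, q* = 379; post-tax q = 377.5; per-unit burden on buyers = 1.5.
Difference: 0.8 vs 1.5 → market B is larger by 0.7.

Market B, by 0.7.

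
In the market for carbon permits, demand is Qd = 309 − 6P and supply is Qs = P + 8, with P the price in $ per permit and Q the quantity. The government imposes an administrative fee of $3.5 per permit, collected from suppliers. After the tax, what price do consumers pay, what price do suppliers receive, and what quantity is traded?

Consumers pay $43.5; suppliers receive $40; quantity = 48.

Before the tax: set 309 − 6P = P + 8 → P* = $43, Q* = 51.
With the tax collected from suppliers, supply shifts: Qs = (P − 3.5) + 8.
Solving gives Q = 48 with consumers paying $43.5 and suppliers receiving $40 (the $3.5 wedge).
The less price-elastic side of the market bears the larger share of a per-unit tax.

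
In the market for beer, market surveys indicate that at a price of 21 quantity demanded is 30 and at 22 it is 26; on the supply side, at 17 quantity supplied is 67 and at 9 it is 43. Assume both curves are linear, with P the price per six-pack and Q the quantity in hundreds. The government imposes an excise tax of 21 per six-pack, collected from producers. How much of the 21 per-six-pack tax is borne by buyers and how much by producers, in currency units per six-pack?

Demand slope: (26 − 30)/(22 − 21) = -4, so Qd = 114 − 4P.
Supply slope: (43 − 67)/(9 − 17) = 3, so Qs = 3P + 16.
Without the tax, 114 − 4P = 3P + 16 gives 7P = 98, so P* = 14 and Q* = 58.
With the tax collected from producers, supply shifts: Qs = 3(P − 21) + 16.
New equilibrium: buyers pay 23, producers receive 2, Q = 22. (Wedge: Pb − Ps = 21.)
Burden on buyers: 9; on producers: 12. (They sum to 21.)
The less price-elastic side of the market bears the larger share of a per-unit tax.

Buyers bear 9 per six-pack; producers bear 12 per six-pack.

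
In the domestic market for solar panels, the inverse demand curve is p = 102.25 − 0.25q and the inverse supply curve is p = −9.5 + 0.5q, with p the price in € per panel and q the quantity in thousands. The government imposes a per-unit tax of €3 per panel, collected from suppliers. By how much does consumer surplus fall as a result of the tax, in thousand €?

Consumer surplus falls by €147 thousand.

Inverting to q(p) form: qd = 409 − 4p; qs = 2p + 19.
Without the tax, 409 − 4p = 2p + 19 gives 6p = 390, so p* = €65 and q* = 149.
With the tax collected from suppliers, supply shifts: qs = 2(p − 3) + 19.
Solving gives q = 145 with consumers paying €66 and suppliers receiving €63 (the €3 wedge).
ΔCS is the trapezoid between Q = 145 and Q = 149 of height €1: ½ · (149 + 145) · 1 = €147.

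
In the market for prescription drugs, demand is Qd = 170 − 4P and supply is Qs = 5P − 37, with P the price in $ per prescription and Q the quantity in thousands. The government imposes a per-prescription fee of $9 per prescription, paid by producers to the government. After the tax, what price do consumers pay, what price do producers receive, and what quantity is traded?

Consumers pay $28; producers receive $19; quantity = 58.

Before the tax: set 170 − 4P = 5P − 37 → P* = $23, Q* = 78.
With the tax collected from producers, supply shifts: Qs = 5(P − 9) − 37.
New equilibrium: consumers pay $28, producers receive $19, Q = 58. (Wedge: Pb − Ps = 9.)
The less price-elastic side of the market bears the larger share of a per-unit tax.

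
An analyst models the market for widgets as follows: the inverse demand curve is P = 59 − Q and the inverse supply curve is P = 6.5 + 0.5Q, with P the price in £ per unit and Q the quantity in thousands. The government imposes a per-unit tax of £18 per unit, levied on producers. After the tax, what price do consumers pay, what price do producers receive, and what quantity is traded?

Rewrite in direct form: Qd = 59 − P and Qs = 2P − 13.
Before the tax: set 59 − P = 2P − 13 → P* = £24, Q* = 35.
With the tax collected from producers, supply shifts: Qs = 2(P − 18) − 13.
New equilibrium: consumers pay £36, producers receive £18, Q = 23. (Wedge: Pb − Ps = 18.)

Consumers pay £36; producers receive £18; quantity = 23.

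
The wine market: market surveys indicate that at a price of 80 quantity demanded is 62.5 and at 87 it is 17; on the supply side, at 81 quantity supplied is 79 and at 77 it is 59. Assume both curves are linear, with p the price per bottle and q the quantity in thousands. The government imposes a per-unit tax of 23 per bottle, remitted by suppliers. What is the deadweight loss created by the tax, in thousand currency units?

Demand slope: (17 − 62.5)/(87 − 80) = -6.5, so qd = 582.5 − 6.5p.
Supply slope: (59 − 79)/(77 − 81) = 5, so qs = 5p − 326.
Before the tax: set 582.5 − 6.5p = 5p − 326 → p* = 79, q* = 69.
With the tax collected from suppliers, supply shifts: qs = 5(p − 23) − 326.
Solving gives q = 4 with buyers paying 89 and suppliers receiving 66 (the 23 wedge).
Quantity falls by |ΔQ| = |69 − 4| = 65.
DWL = ½ · t · |ΔQ| = ½ · 23 · 65 = 747.5.

Deadweight loss = 747.5 thousand.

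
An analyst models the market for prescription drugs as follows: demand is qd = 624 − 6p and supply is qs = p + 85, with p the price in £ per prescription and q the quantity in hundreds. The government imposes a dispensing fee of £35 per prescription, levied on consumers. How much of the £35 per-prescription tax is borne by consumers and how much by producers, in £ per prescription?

Without the tax, 624 − 6p = p + 85 gives 7p = 539, so p* = £77 and q* = 162.
With the tax collected from consumers, demand (in seller-price terms) shifts: qd = 624 − 6(p + 35).
Solving gives q = 132 with consumers paying £82 and producers receiving £47 (the £35 wedge).
Burden on consumers: £5; on producers: £30. (They sum to £35.)
The less price-elastic side of the market bears the larger share of a per-unit tax.

Consumers bear £5 per prescription; producers bear £30 per prescription.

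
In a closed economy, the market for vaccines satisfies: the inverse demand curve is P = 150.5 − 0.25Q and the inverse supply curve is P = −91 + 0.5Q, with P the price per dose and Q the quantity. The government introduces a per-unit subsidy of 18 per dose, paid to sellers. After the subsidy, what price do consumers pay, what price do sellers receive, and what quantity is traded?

Inverting to Q(P) form: Qd = 602 − 4P; Qs = 2P + 182.
Without the subsidy, 602 − 4P = 2P + 182 gives 6P = 420, so P* = 70 and Q* = 322.
With a per-unit subsidy paid to sellers, each receives P + 18 per unit sold, so supply becomes Qs = 2(P + 18) + 182.
Solving gives Q = 346 with consumers paying 64 and sellers receiving 82 (the 18 wedge).

Consumers pay 64; sellers receive 82; quantity = 346.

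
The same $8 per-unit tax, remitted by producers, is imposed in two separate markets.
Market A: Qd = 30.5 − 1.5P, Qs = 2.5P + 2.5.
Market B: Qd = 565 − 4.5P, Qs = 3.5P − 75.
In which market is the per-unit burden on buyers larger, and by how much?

Market A, by $1.5.

Market A: pre-tax P* = $7, Q* = 20; post-tax Q = 12.5; per-unit burden on buyers = $5.
Market B: pre-tax P* = $80, Q* = 205; post-tax Q = 189.25; per-unit burden on buyers = $3.5.
Difference: $5 vs $3.5 → market A is larger by $1.5.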